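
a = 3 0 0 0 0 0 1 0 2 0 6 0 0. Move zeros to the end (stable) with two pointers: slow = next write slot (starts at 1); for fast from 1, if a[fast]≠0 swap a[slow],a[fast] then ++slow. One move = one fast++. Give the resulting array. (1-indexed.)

slow=1 fast=1: a[fast]=3≠0 swap→a[1]=3, slow++,fast++
slow=2 fast=2: a[fast]=0, fast++
slow=2 fast=3: a[fast]=0, fast++
slow=2 fast=4: a[fast]=0, fast++
slow=2 fast=5: a[fast]=0, fast++
slow=2 fast=6: a[fast]=0, fast++
slow=2 fast=7: a[fast]=1≠0 swap→a[2]=1, slow++,fast++
slow=3 fast=8: a[fast]=0, fast++
slow=3 fast=9: a[fast]=2≠0 swap→a[3]=2, slow++,fast++
slow=4 fast=10: a[fast]=0, fast++
slow=4 fast=11: a[fast]=6≠0 swap→a[4]=6, slow++,fast++
slow=5 fast=12: a[fast]=0, fast++
slow=5 fast=13: a[fast]=0, fast++

[3, 1, 2, 6, 0, 0, 0, 0, 0, 0, 0, 0, 0]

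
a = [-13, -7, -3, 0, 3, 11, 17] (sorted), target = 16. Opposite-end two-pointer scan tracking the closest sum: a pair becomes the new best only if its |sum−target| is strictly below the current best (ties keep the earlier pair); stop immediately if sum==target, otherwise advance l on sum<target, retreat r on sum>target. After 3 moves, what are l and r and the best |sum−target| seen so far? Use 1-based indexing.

l=4, r=7, best |Δ|=2

[1,7] -13+17=4 d=12 * → l++
[2,7] -7+17=10 d=6 * → l++
[3,7] -3+17=14 d=2 * → l++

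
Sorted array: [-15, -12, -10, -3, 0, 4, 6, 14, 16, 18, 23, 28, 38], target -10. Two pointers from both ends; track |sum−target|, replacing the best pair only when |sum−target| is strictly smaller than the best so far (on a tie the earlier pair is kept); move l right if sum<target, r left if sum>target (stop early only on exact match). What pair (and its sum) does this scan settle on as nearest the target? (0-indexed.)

l=0 r=12: -15+38=23 d=33 *, r--
l=0 r=11: -15+28=13 d=23 *, r--
l=0 r=10: -15+23=8 d=18 *, r--
l=0 r=9: -15+18=3 d=13 *, r--
l=0 r=8: -15+16=1 d=11 *, r--
l=0 r=7: -15+14=-1 d=9 *, r--
l=0 r=6: -15+6=-9 d=1 *, r--
l=0 r=5: -15+4=-11 d=1, l++
l=1 r=5: -12+4=-8 d=2, r--
l=1 r=4: -12+0=-12 d=2, l++
l=2 r=4: -10+0=-10 d=0 *, stop

pair (-10, 0) with sum -10 (|Δ|=0)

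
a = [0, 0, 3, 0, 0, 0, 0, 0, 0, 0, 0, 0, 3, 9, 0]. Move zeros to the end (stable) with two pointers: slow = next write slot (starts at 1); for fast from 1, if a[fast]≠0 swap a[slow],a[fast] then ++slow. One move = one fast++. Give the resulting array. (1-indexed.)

[3, 3, 9, 0, 0, 0, 0, 0, 0, 0, 0, 0, 0, 0, 0]

slow=1 fast=1: a[fast]=0, fast++
slow=1 fast=2: a[fast]=0, fast++
slow=1 fast=3: a[fast]=3≠0 swap→a[1]=3, slow++,fast++
slow=2 fast=4: a[fast]=0, fast++
slow=2 fast=5: a[fast]=0, fast++
slow=2 fast=6: a[fast]=0, fast++
slow=2 fast=7: a[fast]=0, fast++
slow=2 fast=8: a[fast]=0, fast++
slow=2 fast=9: a[fast]=0, fast++
slow=2 fast=10: a[fast]=0, fast++
slow=2 fast=11: a[fast]=0, fast++
slow=2 fast=12: a[fast]=0, fast++
slow=2 fast=13: a[fast]=3≠0 swap→a[2]=3, slow++,fast++
slow=3 fast=14: a[fast]=9≠0 swap→a[3]=9, slow++,fast++
slow=4 fast=15: a[fast]=0, fast++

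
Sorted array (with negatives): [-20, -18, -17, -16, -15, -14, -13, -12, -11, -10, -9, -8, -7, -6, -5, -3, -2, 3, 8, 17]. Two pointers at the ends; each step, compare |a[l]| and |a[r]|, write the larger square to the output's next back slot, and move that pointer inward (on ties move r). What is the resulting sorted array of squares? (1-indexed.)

[4, 9, 9, 25, 36, 49, 64, 64, 81, 100, 121, 144, 169, 196, 225, 256, 289, 289, 324, 400]

l=1 r=20: |-20|>|17| out[20]=400, l++
l=2 r=20: |-18|>|17| out[19]=324, l++
l=3 r=20: |-17|<=|17| out[18]=289, r--
l=3 r=19: |-17|>|8| out[17]=289, l++
l=4 r=19: |-16|>|8| out[16]=256, l++
l=5 r=19: |-15|>|8| out[15]=225, l++
l=6 r=19: |-14|>|8| out[14]=196, l++
l=7 r=19: |-13|>|8| out[13]=169, l++
l=8 r=19: |-12|>|8| out[12]=144, l++
l=9 r=19: |-11|>|8| out[11]=121, l++
l=10 r=19: |-10|>|8| out[10]=100, l++
l=11 r=19: |-9|>|8| out[9]=81, l++
l=12 r=19: |-8|<=|8| out[8]=64, r--
l=12 r=18: |-8|>|3| out[7]=64, l++
l=13 r=18: |-7|>|3| out[6]=49, l++
l=14 r=18: |-6|>|3| out[5]=36, l++
l=15 r=18: |-5|>|3| out[4]=25, l++
l=16 r=18: |-3|<=|3| out[3]=9, r--
l=16 r=17: |-3|>|-2| out[2]=9, l++
l=17 r=17: |-2|<=|-2| out[1]=4, r--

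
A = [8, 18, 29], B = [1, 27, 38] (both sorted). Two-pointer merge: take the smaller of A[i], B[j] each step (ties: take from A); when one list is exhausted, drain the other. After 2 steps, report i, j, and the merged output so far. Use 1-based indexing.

i=1 j=1: A[i]=8>B[j]=1 take 1, j++
i=1 j=2: A[i]=8<=B[j]=27 take 8, i++

i=2, j=2, merged so far=[1, 8]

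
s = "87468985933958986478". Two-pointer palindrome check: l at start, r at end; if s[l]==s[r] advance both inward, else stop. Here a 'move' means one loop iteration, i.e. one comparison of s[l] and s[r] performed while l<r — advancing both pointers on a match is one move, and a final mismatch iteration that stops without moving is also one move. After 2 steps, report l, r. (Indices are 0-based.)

l=0 r=19: '8'=='8', l++,r--
l=1 r=18: '7'=='7', l++,r--

l=2, r=17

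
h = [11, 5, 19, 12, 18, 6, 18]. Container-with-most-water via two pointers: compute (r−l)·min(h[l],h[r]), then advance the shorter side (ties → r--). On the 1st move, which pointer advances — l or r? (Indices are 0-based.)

l=0 r=6: min(11,18)*6=66 best=66 *, l++

l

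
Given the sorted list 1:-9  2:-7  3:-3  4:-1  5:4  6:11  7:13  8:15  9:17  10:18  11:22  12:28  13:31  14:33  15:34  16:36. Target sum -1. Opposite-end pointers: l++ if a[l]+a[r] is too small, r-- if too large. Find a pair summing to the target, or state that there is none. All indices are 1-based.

no pair

[1,16] -9+36=27 >-1 → r--
[1,15] -9+34=25 >-1 → r--
[1,14] -9+33=24 >-1 → r--
[1,13] -9+31=22 >-1 → r--
[1,12] -9+28=19 >-1 → r--
[1,11] -9+22=13 >-1 → r--
[1,10] -9+18=9 >-1 → r--
[1,9] -9+17=8 >-1 → r--
[1,8] -9+15=6 >-1 → r--
[1,7] -9+13=4 >-1 → r--
[1,6] -9+11=2 >-1 → r--
[1,5] -9+4=-5 <-1 → l++
[2,5] -7+4=-3 <-1 → l++
[3,5] -3+4=1 >-1 → r--
[3,4] -3+-1=-4 <-1 → l++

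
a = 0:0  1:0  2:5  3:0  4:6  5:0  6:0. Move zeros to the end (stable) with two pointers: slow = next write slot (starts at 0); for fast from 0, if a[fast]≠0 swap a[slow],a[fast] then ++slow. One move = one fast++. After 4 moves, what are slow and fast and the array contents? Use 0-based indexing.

slow=1, fast=4, a=[5, 0, 0, 0, 6, 0, 0]

slow=0 fast=0: a[fast]=0, fast++
slow=0 fast=1: a[fast]=0, fast++
slow=0 fast=2: a[fast]=5≠0 swap→a[0]=5, slow++,fast++
slow=1 fast=3: a[fast]=0, fast++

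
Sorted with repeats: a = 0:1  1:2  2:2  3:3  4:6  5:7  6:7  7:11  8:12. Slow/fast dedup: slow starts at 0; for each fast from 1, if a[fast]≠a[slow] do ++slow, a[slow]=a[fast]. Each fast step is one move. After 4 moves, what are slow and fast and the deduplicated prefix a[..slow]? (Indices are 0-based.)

slow=0 fast=1: a[fast]=2≠a[slow]=1 write a[1]=2, slow++,fast++
slow=1 fast=2: a[fast]=2=a[slow] dup, fast++
slow=1 fast=3: a[fast]=3≠a[slow]=2 write a[2]=3, slow++,fast++
slow=2 fast=4: a[fast]=6≠a[slow]=3 write a[3]=6, slow++,fast++

slow=3, fast=5, prefix=[1, 2, 3, 6]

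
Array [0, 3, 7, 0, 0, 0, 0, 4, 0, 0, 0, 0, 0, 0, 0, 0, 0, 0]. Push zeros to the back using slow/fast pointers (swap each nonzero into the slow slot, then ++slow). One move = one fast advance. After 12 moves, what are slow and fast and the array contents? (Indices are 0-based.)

slow=0 fast=0: a[fast]=0, fast++
slow=0 fast=1: a[fast]=3≠0 swap→a[0]=3, slow++,fast++
slow=1 fast=2: a[fast]=7≠0 swap→a[1]=7, slow++,fast++
slow=2 fast=3: a[fast]=0, fast++
slow=2 fast=4: a[fast]=0, fast++
slow=2 fast=5: a[fast]=0, fast++
slow=2 fast=6: a[fast]=0, fast++
slow=2 fast=7: a[fast]=4≠0 swap→a[2]=4, slow++,fast++
slow=3 fast=8: a[fast]=0, fast++
slow=3 fast=9: a[fast]=0, fast++
slow=3 fast=10: a[fast]=0, fast++
slow=3 fast=11: a[fast]=0, fast++

slow=3, fast=12, a=[3, 7, 4, 0, 0, 0, 0, 0, 0, 0, 0, 0, 0, 0, 0, 0, 0, 0]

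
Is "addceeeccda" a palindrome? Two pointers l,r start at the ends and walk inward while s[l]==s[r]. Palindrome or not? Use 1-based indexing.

l=1 r=11: 'a'=='a', l++,r--
l=2 r=10: 'd'=='d', l++,r--
l=3 r=9: 'd'!='c', stop

not a palindrome (mismatch at 3,9)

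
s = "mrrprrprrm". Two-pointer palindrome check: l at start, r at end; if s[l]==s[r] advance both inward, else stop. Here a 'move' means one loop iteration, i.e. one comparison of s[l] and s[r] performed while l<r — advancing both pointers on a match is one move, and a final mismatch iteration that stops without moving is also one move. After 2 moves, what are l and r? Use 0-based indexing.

l=0 r=9: 'm'=='m', l++,r--
l=1 r=8: 'r'=='r', l++,r--

l=2, r=7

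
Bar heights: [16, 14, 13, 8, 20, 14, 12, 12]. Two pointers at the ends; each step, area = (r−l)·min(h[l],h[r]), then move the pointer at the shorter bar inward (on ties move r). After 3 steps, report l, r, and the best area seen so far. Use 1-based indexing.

l=1 r=8: min(16,12)*7=84 best=84 *, r--
l=1 r=7: min(16,12)*6=72 best=84, r--
l=1 r=6: min(16,14)*5=70 best=84, r--

l=1, r=5, best area=84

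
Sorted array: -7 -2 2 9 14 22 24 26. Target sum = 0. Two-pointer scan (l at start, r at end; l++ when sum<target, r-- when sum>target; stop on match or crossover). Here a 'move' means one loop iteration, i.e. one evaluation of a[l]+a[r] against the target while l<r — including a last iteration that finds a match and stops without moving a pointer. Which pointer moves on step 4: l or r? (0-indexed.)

r

l=0 r=7: -7+26=19 >0, r--
l=0 r=6: -7+24=17 >0, r--
l=0 r=5: -7+22=15 >0, r--
l=0 r=4: -7+14=7 >0, r--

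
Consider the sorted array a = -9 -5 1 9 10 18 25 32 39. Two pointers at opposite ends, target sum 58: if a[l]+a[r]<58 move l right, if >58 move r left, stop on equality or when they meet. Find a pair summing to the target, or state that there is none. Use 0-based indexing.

[0,8] -9+39=30 <58 → l++
[1,8] -5+39=34 <58 → l++
[2,8] 1+39=40 <58 → l++
[3,8] 9+39=48 <58 → l++
[4,8] 10+39=49 <58 → l++
[5,8] 18+39=57 <58 → l++
[6,8] 25+39=64 >58 → r--
[6,7] 25+32=57 <58 → l++

no pair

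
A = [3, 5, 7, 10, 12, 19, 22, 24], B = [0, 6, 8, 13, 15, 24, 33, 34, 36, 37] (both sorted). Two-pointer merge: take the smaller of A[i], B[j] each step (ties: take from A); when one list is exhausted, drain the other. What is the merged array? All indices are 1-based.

i=1 j=1: A[i]=3>B[j]=0 take 0, j++
i=1 j=2: A[i]=3<=B[j]=6 take 3, i++
i=2 j=2: A[i]=5<=B[j]=6 take 5, i++
i=3 j=2: A[i]=7>B[j]=6 take 6, j++
i=3 j=3: A[i]=7<=B[j]=8 take 7, i++
i=4 j=3: A[i]=10>B[j]=8 take 8, j++
i=4 j=4: A[i]=10<=B[j]=13 take 10, i++
i=5 j=4: A[i]=12<=B[j]=13 take 12, i++
i=6 j=4: A[i]=19>B[j]=13 take 13, j++
i=6 j=5: A[i]=19>B[j]=15 take 15, j++
i=6 j=6: A[i]=19<=B[j]=24 take 19, i++
i=7 j=6: A[i]=22<=B[j]=24 take 22, i++
i=8 j=6: A[i]=24<=B[j]=24 take 24, i++
i=9 j=6: A done, take B[j]=24, j++
i=9 j=7: A done, take B[j]=33, j++
i=9 j=8: A done, take B[j]=34, j++
i=9 j=9: A done, take B[j]=36, j++
i=9 j=10: A done, take B[j]=37, j++

[0, 3, 5, 6, 7, 8, 10, 12, 13, 15, 19, 22, 24, 24, 33, 34, 36, 37]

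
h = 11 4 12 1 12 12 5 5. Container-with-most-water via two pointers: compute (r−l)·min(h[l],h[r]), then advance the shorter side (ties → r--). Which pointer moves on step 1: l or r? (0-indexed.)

l=0 r=7: min(11,5)*7=35 best=35 *, r--

r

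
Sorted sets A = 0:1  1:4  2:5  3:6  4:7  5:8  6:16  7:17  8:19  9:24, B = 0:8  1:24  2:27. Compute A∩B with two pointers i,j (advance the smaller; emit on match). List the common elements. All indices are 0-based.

intersection = [8, 24]

i=0 j=0: 1<8, i++
i=1 j=0: 4<8, i++
i=2 j=0: 5<8, i++
i=3 j=0: 6<8, i++
i=4 j=0: 7<8, i++
i=5 j=0: 8==8 emit, i++,j++
i=6 j=1: 16<24, i++
i=7 j=1: 17<24, i++
i=8 j=1: 19<24, i++
i=9 j=1: 24==24 emit, i++,j++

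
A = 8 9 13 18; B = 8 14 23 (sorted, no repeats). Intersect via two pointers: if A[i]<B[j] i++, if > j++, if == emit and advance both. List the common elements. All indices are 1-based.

[i=1,j=1] 8==8 emit → i++,j++
[i=2,j=2] 9<14 → i++
[i=3,j=2] 13<14 → i++
[i=4,j=2] 18>14 → j++
[i=4,j=3] 18<23 → i++

intersection = [8]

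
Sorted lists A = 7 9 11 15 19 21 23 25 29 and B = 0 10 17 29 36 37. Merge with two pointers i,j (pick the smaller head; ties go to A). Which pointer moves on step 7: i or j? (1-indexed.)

j

[i=1,j=1] A[i]=7>B[j]=0 take 0 → j++
[i=1,j=2] A[i]=7<=B[j]=10 take 7 → i++
[i=2,j=2] A[i]=9<=B[j]=10 take 9 → i++
[i=3,j=2] A[i]=11>B[j]=10 take 10 → j++
[i=3,j=3] A[i]=11<=B[j]=17 take 11 → i++
[i=4,j=3] A[i]=15<=B[j]=17 take 15 → i++
[i=5,j=3] A[i]=19>B[j]=17 take 17 → j++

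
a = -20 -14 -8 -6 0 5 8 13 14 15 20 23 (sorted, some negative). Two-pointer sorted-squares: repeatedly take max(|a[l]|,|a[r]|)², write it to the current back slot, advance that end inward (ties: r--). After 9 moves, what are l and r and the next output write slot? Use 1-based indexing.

l=4, r=6, next write slot=3

[1,12] |-20|<=|23| out[12]=529 → r--
[1,11] |-20|<=|20| out[11]=400 → r--
[1,10] |-20|>|15| out[10]=400 → l++
[2,10] |-14|<=|15| out[9]=225 → r--
[2,9] |-14|<=|14| out[8]=196 → r--
[2,8] |-14|>|13| out[7]=196 → l++
[3,8] |-8|<=|13| out[6]=169 → r--
[3,7] |-8|<=|8| out[5]=64 → r--
[3,6] |-8|>|5| out[4]=64 → l++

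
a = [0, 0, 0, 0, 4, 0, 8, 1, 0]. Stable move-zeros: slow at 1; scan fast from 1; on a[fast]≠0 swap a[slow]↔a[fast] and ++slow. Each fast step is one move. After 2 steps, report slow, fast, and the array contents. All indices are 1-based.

slow=1, fast=3, a=[0, 0, 0, 0, 4, 0, 8, 1, 0]

slow=1 fast=1: a[fast]=0, fast++
slow=1 fast=2: a[fast]=0, fast++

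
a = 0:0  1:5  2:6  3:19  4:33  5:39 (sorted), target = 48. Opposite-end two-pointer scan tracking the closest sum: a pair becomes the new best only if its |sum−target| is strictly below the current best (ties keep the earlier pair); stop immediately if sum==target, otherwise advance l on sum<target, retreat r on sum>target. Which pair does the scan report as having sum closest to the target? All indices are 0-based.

l=0 r=5: 0+39=39 d=9 *, l++
l=1 r=5: 5+39=44 d=4 *, l++
l=2 r=5: 6+39=45 d=3 *, l++
l=3 r=5: 19+39=58 d=10, r--
l=3 r=4: 19+33=52 d=4, r--

pair (6, 39) with sum 45 (|Δ|=3)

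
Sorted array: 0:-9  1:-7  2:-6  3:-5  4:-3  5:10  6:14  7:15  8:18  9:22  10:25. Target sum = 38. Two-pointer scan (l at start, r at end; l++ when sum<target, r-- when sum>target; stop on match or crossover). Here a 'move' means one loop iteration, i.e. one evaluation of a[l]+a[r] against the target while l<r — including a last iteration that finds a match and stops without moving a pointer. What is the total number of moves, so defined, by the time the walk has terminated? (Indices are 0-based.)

10 moves

[0,10] -9+25=16 <38 → l++
[1,10] -7+25=18 <38 → l++
[2,10] -6+25=19 <38 → l++
[3,10] -5+25=20 <38 → l++
[4,10] -3+25=22 <38 → l++
[5,10] 10+25=35 <38 → l++
[6,10] 14+25=39 >38 → r--
[6,9] 14+22=36 <38 → l++
[7,9] 15+22=37 <38 → l++
[8,9] 18+22=40 >38 → r--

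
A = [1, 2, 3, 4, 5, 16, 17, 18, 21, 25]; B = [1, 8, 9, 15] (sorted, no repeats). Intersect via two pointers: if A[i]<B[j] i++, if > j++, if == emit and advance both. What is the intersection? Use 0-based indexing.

[i=0,j=0] 1==1 emit → i++,j++
[i=1,j=1] 2<8 → i++
[i=2,j=1] 3<8 → i++
[i=3,j=1] 4<8 → i++
[i=4,j=1] 5<8 → i++
[i=5,j=1] 16>8 → j++
[i=5,j=2] 16>9 → j++
[i=5,j=3] 16>15 → j++

intersection = [1]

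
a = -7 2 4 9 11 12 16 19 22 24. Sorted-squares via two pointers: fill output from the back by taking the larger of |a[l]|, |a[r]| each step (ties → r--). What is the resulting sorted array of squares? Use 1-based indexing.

[4, 16, 49, 81, 121, 144, 256, 361, 484, 576]

l=1 r=10: |-7|<=|24| out[10]=576, r--
l=1 r=9: |-7|<=|22| out[9]=484, r--
l=1 r=8: |-7|<=|19| out[8]=361, r--
l=1 r=7: |-7|<=|16| out[7]=256, r--
l=1 r=6: |-7|<=|12| out[6]=144, r--
l=1 r=5: |-7|<=|11| out[5]=121, r--
l=1 r=4: |-7|<=|9| out[4]=81, r--
l=1 r=3: |-7|>|4| out[3]=49, l++
l=2 r=3: |2|<=|4| out[2]=16, r--
l=2 r=2: |2|<=|2| out[1]=4, r--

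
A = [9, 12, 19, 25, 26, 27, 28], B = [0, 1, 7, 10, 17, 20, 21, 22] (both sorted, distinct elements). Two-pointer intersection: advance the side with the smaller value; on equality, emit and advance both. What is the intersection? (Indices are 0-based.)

[i=0,j=0] 9>0 → j++
[i=0,j=1] 9>1 → j++
[i=0,j=2] 9>7 → j++
[i=0,j=3] 9<10 → i++
[i=1,j=3] 12>10 → j++
[i=1,j=4] 12<17 → i++
[i=2,j=4] 19>17 → j++
[i=2,j=5] 19<20 → i++
[i=3,j=5] 25>20 → j++
[i=3,j=6] 25>21 → j++
[i=3,j=7] 25>22 → j++

intersection = []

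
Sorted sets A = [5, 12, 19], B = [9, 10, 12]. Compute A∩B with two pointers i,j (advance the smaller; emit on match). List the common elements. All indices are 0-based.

intersection = [12]

[i=0,j=0] 5<9 → i++
[i=1,j=0] 12>9 → j++
[i=1,j=1] 12>10 → j++
[i=1,j=2] 12==12 emit → i++,j++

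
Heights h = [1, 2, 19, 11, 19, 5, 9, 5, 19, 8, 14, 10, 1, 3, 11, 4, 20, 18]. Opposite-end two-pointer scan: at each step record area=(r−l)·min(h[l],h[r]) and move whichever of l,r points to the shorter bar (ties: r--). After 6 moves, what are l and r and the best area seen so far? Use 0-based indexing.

l=0 r=17: min(1,18)*17=17 best=17 *, l++
l=1 r=17: min(2,18)*16=32 best=32 *, l++
l=2 r=17: min(19,18)*15=270 best=270 *, r--
l=2 r=16: min(19,20)*14=266 best=270, l++
l=3 r=16: min(11,20)*13=143 best=270, l++
l=4 r=16: min(19,20)*12=228 best=270, l++

l=5, r=16, best area=270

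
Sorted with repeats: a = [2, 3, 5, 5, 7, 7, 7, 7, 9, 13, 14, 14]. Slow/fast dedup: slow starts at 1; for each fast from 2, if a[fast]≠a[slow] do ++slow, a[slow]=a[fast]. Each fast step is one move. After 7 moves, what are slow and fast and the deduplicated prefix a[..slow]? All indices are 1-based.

slow=1 fast=2: a[fast]=3≠a[slow]=2 write a[2]=3, slow++,fast++
slow=2 fast=3: a[fast]=5≠a[slow]=3 write a[3]=5, slow++,fast++
slow=3 fast=4: a[fast]=5=a[slow] dup, fast++
slow=3 fast=5: a[fast]=7≠a[slow]=5 write a[4]=7, slow++,fast++
slow=4 fast=6: a[fast]=7=a[slow] dup, fast++
slow=4 fast=7: a[fast]=7=a[slow] dup, fast++
slow=4 fast=8: a[fast]=7=a[slow] dup, fast++

slow=4, fast=9, prefix=[2, 3, 5, 7]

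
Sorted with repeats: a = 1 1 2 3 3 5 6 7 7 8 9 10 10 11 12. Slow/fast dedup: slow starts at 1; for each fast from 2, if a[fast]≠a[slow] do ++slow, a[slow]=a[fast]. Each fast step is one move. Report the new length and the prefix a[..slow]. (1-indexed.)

length 11; prefix = [1, 2, 3, 5, 6, 7, 8, 9, 10, 11, 12]

(s=1,f=2) a[fast]=1=a[slow] dup → fast++
(s=1,f=3) a[fast]=2≠a[slow]=1 write a[2]=2 → slow++,fast++
(s=2,f=4) a[fast]=3≠a[slow]=2 write a[3]=3 → slow++,fast++
(s=3,f=5) a[fast]=3=a[slow] dup → fast++
(s=3,f=6) a[fast]=5≠a[slow]=3 write a[4]=5 → slow++,fast++
(s=4,f=7) a[fast]=6≠a[slow]=5 write a[5]=6 → slow++,fast++
(s=5,f=8) a[fast]=7≠a[slow]=6 write a[6]=7 → slow++,fast++
(s=6,f=9) a[fast]=7=a[slow] dup → fast++
(s=6,f=10) a[fast]=8≠a[slow]=7 write a[7]=8 → slow++,fast++
(s=7,f=11) a[fast]=9≠a[slow]=8 write a[8]=9 → slow++,fast++
(s=8,f=12) a[fast]=10≠a[slow]=9 write a[9]=10 → slow++,fast++
(s=9,f=13) a[fast]=10=a[slow] dup → fast++
(s=9,f=14) a[fast]=11≠a[slow]=10 write a[10]=11 → slow++,fast++
(s=10,f=15) a[fast]=12≠a[slow]=11 write a[11]=12 → slow++,fast++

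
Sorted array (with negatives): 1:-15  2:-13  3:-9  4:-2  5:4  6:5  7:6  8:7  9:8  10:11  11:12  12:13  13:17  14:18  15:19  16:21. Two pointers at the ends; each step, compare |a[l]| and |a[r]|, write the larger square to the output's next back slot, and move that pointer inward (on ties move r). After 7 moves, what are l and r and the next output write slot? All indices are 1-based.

l=1 r=16: |-15|<=|21| out[16]=441, r--
l=1 r=15: |-15|<=|19| out[15]=361, r--
l=1 r=14: |-15|<=|18| out[14]=324, r--
l=1 r=13: |-15|<=|17| out[13]=289, r--
l=1 r=12: |-15|>|13| out[12]=225, l++
l=2 r=12: |-13|<=|13| out[11]=169, r--
l=2 r=11: |-13|>|12| out[10]=169, l++

l=3, r=11, next write slot=9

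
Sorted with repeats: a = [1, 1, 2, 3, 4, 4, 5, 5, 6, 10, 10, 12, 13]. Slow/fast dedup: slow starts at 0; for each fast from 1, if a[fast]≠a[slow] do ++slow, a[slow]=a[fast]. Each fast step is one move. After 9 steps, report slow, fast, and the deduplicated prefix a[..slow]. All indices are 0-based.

slow=6, fast=10, prefix=[1, 2, 3, 4, 5, 6, 10]

(s=0,f=1) a[fast]=1=a[slow] dup → fast++
(s=0,f=2) a[fast]=2≠a[slow]=1 write a[1]=2 → slow++,fast++
(s=1,f=3) a[fast]=3≠a[slow]=2 write a[2]=3 → slow++,fast++
(s=2,f=4) a[fast]=4≠a[slow]=3 write a[3]=4 → slow++,fast++
(s=3,f=5) a[fast]=4=a[slow] dup → fast++
(s=3,f=6) a[fast]=5≠a[slow]=4 write a[4]=5 → slow++,fast++
(s=4,f=7) a[fast]=5=a[slow] dup → fast++
(s=4,f=8) a[fast]=6≠a[slow]=5 write a[5]=6 → slow++,fast++
(s=5,f=9) a[fast]=10≠a[slow]=6 write a[6]=10 → slow++,fast++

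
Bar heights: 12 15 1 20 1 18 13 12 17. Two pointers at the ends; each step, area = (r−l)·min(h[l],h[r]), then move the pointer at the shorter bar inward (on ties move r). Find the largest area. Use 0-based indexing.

[0,8] min(12,17)*8=96 best=96 * → l++
[1,8] min(15,17)*7=105 best=105 * → l++
[2,8] min(1,17)*6=6 best=105 → l++
[3,8] min(20,17)*5=85 best=105 → r--
[3,7] min(20,12)*4=48 best=105 → r--
[3,6] min(20,13)*3=39 best=105 → r--
[3,5] min(20,18)*2=36 best=105 → r--
[3,4] min(20,1)*1=1 best=105 → r--

max area = 105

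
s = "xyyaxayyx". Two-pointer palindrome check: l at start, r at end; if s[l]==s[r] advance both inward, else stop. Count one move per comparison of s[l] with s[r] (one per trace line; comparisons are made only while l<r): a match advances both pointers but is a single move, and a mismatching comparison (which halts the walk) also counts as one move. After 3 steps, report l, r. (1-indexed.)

[1,9] 'x'=='x' → l++,r--
[2,8] 'y'=='y' → l++,r--
[3,7] 'y'=='y' → l++,r--

l=4, r=6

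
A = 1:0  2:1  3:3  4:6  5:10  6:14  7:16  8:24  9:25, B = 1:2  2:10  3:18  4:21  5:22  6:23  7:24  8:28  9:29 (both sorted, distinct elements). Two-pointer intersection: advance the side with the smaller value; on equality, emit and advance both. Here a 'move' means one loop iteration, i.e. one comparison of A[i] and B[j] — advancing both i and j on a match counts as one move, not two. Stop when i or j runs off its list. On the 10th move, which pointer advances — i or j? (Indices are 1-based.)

[i=1,j=1] 0<2 → i++
[i=2,j=1] 1<2 → i++
[i=3,j=1] 3>2 → j++
[i=3,j=2] 3<10 → i++
[i=4,j=2] 6<10 → i++
[i=5,j=2] 10==10 emit → i++,j++
[i=6,j=3] 14<18 → i++
[i=7,j=3] 16<18 → i++
[i=8,j=3] 24>18 → j++
[i=8,j=4] 24>21 → j++

j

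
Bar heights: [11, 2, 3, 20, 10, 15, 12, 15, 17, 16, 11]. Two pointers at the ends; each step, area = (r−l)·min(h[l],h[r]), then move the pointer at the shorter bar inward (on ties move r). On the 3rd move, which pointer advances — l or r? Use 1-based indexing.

l

l=1 r=11: min(11,11)*10=110 best=110 *, r--
l=1 r=10: min(11,16)*9=99 best=110, l++
l=2 r=10: min(2,16)*8=16 best=110, l++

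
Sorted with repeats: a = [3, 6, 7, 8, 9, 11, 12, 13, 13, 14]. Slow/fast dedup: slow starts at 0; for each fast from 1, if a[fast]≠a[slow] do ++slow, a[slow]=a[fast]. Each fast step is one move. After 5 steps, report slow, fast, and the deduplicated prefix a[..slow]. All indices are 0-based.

slow=5, fast=6, prefix=[3, 6, 7, 8, 9, 11]

slow=0 fast=1: a[fast]=6≠a[slow]=3 write a[1]=6, slow++,fast++
slow=1 fast=2: a[fast]=7≠a[slow]=6 write a[2]=7, slow++,fast++
slow=2 fast=3: a[fast]=8≠a[slow]=7 write a[3]=8, slow++,fast++
slow=3 fast=4: a[fast]=9≠a[slow]=8 write a[4]=9, slow++,fast++
slow=4 fast=5: a[fast]=11≠a[slow]=9 write a[5]=11, slow++,fast++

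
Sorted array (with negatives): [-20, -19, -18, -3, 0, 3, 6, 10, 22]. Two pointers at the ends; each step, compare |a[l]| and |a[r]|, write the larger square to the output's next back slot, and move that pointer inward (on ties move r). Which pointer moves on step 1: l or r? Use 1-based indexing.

r

[1,9] |-20|<=|22| out[9]=484 → r--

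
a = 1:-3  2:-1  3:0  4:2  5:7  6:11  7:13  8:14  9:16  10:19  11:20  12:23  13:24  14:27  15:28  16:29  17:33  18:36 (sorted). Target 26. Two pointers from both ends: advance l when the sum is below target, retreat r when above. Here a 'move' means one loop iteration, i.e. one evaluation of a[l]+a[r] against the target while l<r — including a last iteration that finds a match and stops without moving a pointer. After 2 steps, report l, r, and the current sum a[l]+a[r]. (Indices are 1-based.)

[1,18] -3+36=33 >26 → r--
[1,17] -3+33=30 >26 → r--

l=1, r=16, sum=26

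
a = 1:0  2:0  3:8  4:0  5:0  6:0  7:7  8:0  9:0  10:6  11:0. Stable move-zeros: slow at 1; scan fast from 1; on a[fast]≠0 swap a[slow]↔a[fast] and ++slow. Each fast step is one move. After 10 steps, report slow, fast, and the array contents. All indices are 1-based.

slow=1 fast=1: a[fast]=0, fast++
slow=1 fast=2: a[fast]=0, fast++
slow=1 fast=3: a[fast]=8≠0 swap→a[1]=8, slow++,fast++
slow=2 fast=4: a[fast]=0, fast++
slow=2 fast=5: a[fast]=0, fast++
slow=2 fast=6: a[fast]=0, fast++
slow=2 fast=7: a[fast]=7≠0 swap→a[2]=7, slow++,fast++
slow=3 fast=8: a[fast]=0, fast++
slow=3 fast=9: a[fast]=0, fast++
slow=3 fast=10: a[fast]=6≠0 swap→a[3]=6, slow++,fast++

slow=4, fast=11, a=[8, 7, 6, 0, 0, 0, 0, 0, 0, 0, 0]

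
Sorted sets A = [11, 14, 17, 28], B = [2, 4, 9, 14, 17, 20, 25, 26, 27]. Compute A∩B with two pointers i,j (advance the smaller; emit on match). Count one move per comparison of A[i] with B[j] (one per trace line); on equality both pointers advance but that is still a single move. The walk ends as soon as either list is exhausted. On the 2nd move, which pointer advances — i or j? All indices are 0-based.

[i=0,j=0] 11>2 → j++
[i=0,j=1] 11>4 → j++

j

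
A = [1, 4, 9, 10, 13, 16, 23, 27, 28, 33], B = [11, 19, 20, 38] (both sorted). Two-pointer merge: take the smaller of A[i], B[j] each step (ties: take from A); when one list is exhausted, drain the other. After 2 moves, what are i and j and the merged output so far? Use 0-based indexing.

[i=0,j=0] A[i]=1<=B[j]=11 take 1 → i++
[i=1,j=0] A[i]=4<=B[j]=11 take 4 → i++

i=2, j=0, merged so far=[1, 4]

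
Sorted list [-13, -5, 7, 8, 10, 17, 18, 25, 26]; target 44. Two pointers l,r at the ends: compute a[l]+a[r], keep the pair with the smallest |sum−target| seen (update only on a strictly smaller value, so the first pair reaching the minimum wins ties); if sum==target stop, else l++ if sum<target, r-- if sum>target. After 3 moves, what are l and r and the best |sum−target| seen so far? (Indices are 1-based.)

l=1 r=9: -13+26=13 d=31 *, l++
l=2 r=9: -5+26=21 d=23 *, l++
l=3 r=9: 7+26=33 d=11 *, l++

l=4, r=9, best |Δ|=11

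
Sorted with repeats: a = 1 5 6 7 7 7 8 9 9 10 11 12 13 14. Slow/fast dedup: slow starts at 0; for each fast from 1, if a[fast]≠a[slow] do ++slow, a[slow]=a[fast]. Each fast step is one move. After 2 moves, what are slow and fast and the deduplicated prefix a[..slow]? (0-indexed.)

(s=0,f=1) a[fast]=5≠a[slow]=1 write a[1]=5 → slow++,fast++
(s=1,f=2) a[fast]=6≠a[slow]=5 write a[2]=6 → slow++,fast++

slow=2, fast=3, prefix=[1, 5, 6]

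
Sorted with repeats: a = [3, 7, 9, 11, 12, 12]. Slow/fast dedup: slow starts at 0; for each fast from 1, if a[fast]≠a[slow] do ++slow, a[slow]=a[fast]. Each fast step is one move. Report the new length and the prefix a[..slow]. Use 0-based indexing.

(s=0,f=1) a[fast]=7≠a[slow]=3 write a[1]=7 → slow++,fast++
(s=1,f=2) a[fast]=9≠a[slow]=7 write a[2]=9 → slow++,fast++
(s=2,f=3) a[fast]=11≠a[slow]=9 write a[3]=11 → slow++,fast++
(s=3,f=4) a[fast]=12≠a[slow]=11 write a[4]=12 → slow++,fast++
(s=4,f=5) a[fast]=12=a[slow] dup → fast++

length 5; prefix = [3, 7, 9, 11, 12]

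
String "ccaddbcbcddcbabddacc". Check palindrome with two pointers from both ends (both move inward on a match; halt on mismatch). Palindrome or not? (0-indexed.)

not a palindrome (mismatch at 6,13)

[0,19] 'c'=='c' → l++,r--
[1,18] 'c'=='c' → l++,r--
[2,17] 'a'=='a' → l++,r--
[3,16] 'd'=='d' → l++,r--
[4,15] 'd'=='d' → l++,r--
[5,14] 'b'=='b' → l++,r--
[6,13] 'c'!='a' → stop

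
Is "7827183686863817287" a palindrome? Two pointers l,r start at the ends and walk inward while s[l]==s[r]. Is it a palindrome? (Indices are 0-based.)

palindrome

[0,18] '7'=='7' → l++,r--
[1,17] '8'=='8' → l++,r--
[2,16] '2'=='2' → l++,r--
[3,15] '7'=='7' → l++,r--
[4,14] '1'=='1' → l++,r--
[5,13] '8'=='8' → l++,r--
[6,12] '3'=='3' → l++,r--
[7,11] '6'=='6' → l++,r--
[8,10] '8'=='8' → l++,r--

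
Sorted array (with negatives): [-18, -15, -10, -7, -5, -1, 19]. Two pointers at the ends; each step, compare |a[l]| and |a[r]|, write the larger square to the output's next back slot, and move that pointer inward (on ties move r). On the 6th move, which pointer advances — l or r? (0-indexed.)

l=0 r=6: |-18|<=|19| out[6]=361, r--
l=0 r=5: |-18|>|-1| out[5]=324, l++
l=1 r=5: |-15|>|-1| out[4]=225, l++
l=2 r=5: |-10|>|-1| out[3]=100, l++
l=3 r=5: |-7|>|-1| out[2]=49, l++
l=4 r=5: |-5|>|-1| out[1]=25, l++

l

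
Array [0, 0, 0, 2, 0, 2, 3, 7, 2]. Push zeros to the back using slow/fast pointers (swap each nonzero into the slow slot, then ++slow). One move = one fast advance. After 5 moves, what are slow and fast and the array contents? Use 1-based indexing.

(s=1,f=1) a[fast]=0 → fast++
(s=1,f=2) a[fast]=0 → fast++
(s=1,f=3) a[fast]=0 → fast++
(s=1,f=4) a[fast]=2≠0 swap→a[1]=2 → slow++,fast++
(s=2,f=5) a[fast]=0 → fast++

slow=2, fast=6, a=[2, 0, 0, 0, 0, 2, 3, 7, 2]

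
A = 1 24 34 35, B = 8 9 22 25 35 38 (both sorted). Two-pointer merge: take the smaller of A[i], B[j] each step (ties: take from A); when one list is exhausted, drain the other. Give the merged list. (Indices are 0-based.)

[1, 8, 9, 22, 24, 25, 34, 35, 35, 38]

[i=0,j=0] A[i]=1<=B[j]=8 take 1 → i++
[i=1,j=0] A[i]=24>B[j]=8 take 8 → j++
[i=1,j=1] A[i]=24>B[j]=9 take 9 → j++
[i=1,j=2] A[i]=24>B[j]=22 take 22 → j++
[i=1,j=3] A[i]=24<=B[j]=25 take 24 → i++
[i=2,j=3] A[i]=34>B[j]=25 take 25 → j++
[i=2,j=4] A[i]=34<=B[j]=35 take 34 → i++
[i=3,j=4] A[i]=35<=B[j]=35 take 35 → i++
[i=4,j=4] A done, take B[j]=35 → j++
[i=4,j=5] A done, take B[j]=38 → j++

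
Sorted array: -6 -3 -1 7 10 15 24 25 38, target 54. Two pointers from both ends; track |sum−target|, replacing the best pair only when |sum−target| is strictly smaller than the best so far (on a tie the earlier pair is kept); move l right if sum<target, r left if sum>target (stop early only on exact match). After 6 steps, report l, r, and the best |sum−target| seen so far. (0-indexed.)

[0,8] -6+38=32 d=22 * → l++
[1,8] -3+38=35 d=19 * → l++
[2,8] -1+38=37 d=17 * → l++
[3,8] 7+38=45 d=9 * → l++
[4,8] 10+38=48 d=6 * → l++
[5,8] 15+38=53 d=1 * → l++

l=6, r=8, best |Δ|=1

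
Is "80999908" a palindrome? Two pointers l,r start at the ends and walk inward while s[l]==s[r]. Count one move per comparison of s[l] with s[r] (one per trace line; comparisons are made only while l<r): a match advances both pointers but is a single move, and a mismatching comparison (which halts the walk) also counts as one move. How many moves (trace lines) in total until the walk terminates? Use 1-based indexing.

4 moves

[1,8] '8'=='8' → l++,r--
[2,7] '0'=='0' → l++,r--
[3,6] '9'=='9' → l++,r--
[4,5] '9'=='9' → l++,r--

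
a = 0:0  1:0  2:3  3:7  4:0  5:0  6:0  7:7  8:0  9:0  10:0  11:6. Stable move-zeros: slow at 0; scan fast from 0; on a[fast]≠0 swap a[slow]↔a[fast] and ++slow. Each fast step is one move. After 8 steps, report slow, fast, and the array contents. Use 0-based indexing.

(s=0,f=0) a[fast]=0 → fast++
(s=0,f=1) a[fast]=0 → fast++
(s=0,f=2) a[fast]=3≠0 swap→a[0]=3 → slow++,fast++
(s=1,f=3) a[fast]=7≠0 swap→a[1]=7 → slow++,fast++
(s=2,f=4) a[fast]=0 → fast++
(s=2,f=5) a[fast]=0 → fast++
(s=2,f=6) a[fast]=0 → fast++
(s=2,f=7) a[fast]=7≠0 swap→a[2]=7 → slow++,fast++

slow=3, fast=8, a=[3, 7, 7, 0, 0, 0, 0, 0, 0, 0, 0, 6]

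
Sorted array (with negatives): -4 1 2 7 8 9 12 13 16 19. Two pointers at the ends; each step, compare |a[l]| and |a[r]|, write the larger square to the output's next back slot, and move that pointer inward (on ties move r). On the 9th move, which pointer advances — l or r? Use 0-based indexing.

[0,9] |-4|<=|19| out[9]=361 → r--
[0,8] |-4|<=|16| out[8]=256 → r--
[0,7] |-4|<=|13| out[7]=169 → r--
[0,6] |-4|<=|12| out[6]=144 → r--
[0,5] |-4|<=|9| out[5]=81 → r--
[0,4] |-4|<=|8| out[4]=64 → r--
[0,3] |-4|<=|7| out[3]=49 → r--
[0,2] |-4|>|2| out[2]=16 → l++
[1,2] |1|<=|2| out[1]=4 → r--

r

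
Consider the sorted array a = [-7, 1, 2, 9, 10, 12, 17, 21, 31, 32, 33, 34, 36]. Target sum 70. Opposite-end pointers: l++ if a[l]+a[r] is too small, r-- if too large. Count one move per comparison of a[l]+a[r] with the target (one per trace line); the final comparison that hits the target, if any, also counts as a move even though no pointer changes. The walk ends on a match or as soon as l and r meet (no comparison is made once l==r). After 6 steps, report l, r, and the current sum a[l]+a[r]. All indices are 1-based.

l=7, r=13, sum=53

[1,13] -7+36=29 <70 → l++
[2,13] 1+36=37 <70 → l++
[3,13] 2+36=38 <70 → l++
[4,13] 9+36=45 <70 → l++
[5,13] 10+36=46 <70 → l++
[6,13] 12+36=48 <70 → l++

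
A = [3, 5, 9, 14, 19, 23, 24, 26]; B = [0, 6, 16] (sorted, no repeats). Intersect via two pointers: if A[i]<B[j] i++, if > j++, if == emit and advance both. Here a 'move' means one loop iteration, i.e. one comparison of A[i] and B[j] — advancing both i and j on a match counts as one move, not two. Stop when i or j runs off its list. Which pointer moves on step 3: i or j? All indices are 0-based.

i

[i=0,j=0] 3>0 → j++
[i=0,j=1] 3<6 → i++
[i=1,j=1] 5<6 → i++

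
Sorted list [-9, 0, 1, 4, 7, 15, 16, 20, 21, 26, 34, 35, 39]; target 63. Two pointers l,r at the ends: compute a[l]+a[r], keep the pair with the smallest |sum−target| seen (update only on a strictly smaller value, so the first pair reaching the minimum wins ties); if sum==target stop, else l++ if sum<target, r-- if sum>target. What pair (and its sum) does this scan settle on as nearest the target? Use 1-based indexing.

l=1 r=13: -9+39=30 d=33 *, l++
l=2 r=13: 0+39=39 d=24 *, l++
l=3 r=13: 1+39=40 d=23 *, l++
l=4 r=13: 4+39=43 d=20 *, l++
l=5 r=13: 7+39=46 d=17 *, l++
l=6 r=13: 15+39=54 d=9 *, l++
l=7 r=13: 16+39=55 d=8 *, l++
l=8 r=13: 20+39=59 d=4 *, l++
l=9 r=13: 21+39=60 d=3 *, l++
l=10 r=13: 26+39=65 d=2 *, r--
l=10 r=12: 26+35=61 d=2, l++
l=11 r=12: 34+35=69 d=6, r--

pair (26, 39) with sum 65 (|Δ|=2)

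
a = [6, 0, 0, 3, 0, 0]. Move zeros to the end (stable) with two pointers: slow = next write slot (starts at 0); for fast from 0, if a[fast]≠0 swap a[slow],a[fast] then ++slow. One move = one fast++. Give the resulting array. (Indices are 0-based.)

(s=0,f=0) a[fast]=6≠0 swap→a[0]=6 → slow++,fast++
(s=1,f=1) a[fast]=0 → fast++
(s=1,f=2) a[fast]=0 → fast++
(s=1,f=3) a[fast]=3≠0 swap→a[1]=3 → slow++,fast++
(s=2,f=4) a[fast]=0 → fast++
(s=2,f=5) a[fast]=0 → fast++

[6, 3, 0, 0, 0, 0]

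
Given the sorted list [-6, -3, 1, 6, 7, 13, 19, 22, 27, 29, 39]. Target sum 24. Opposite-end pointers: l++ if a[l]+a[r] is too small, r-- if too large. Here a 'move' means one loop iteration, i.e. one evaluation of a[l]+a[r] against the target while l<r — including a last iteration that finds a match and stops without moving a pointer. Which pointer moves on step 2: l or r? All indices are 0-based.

l

[0,10] -6+39=33 >24 → r--
[0,9] -6+29=23 <24 → l++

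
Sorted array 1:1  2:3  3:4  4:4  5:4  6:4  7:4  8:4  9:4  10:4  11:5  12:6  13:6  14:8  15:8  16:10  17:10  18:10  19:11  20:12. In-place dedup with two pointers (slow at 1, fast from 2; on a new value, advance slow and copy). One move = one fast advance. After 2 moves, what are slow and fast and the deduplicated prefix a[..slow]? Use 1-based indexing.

slow=1 fast=2: a[fast]=3≠a[slow]=1 write a[2]=3, slow++,fast++
slow=2 fast=3: a[fast]=4≠a[slow]=3 write a[3]=4, slow++,fast++

slow=3, fast=4, prefix=[1, 3, 4]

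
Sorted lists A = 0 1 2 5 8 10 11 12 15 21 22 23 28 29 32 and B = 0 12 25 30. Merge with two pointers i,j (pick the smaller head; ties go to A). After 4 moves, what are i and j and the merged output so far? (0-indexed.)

i=3, j=1, merged so far=[0, 0, 1, 2]

i=0 j=0: A[i]=0<=B[j]=0 take 0, i++
i=1 j=0: A[i]=1>B[j]=0 take 0, j++
i=1 j=1: A[i]=1<=B[j]=12 take 1, i++
i=2 j=1: A[i]=2<=B[j]=12 take 2, i++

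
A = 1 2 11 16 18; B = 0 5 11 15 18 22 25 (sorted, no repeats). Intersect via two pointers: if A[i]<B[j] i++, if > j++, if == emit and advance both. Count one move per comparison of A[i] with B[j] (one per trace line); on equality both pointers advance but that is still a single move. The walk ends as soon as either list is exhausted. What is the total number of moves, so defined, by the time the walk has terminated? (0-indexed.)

i=0 j=0: 1>0, j++
i=0 j=1: 1<5, i++
i=1 j=1: 2<5, i++
i=2 j=1: 11>5, j++
i=2 j=2: 11==11 emit, i++,j++
i=3 j=3: 16>15, j++
i=3 j=4: 16<18, i++
i=4 j=4: 18==18 emit, i++,j++

8 moves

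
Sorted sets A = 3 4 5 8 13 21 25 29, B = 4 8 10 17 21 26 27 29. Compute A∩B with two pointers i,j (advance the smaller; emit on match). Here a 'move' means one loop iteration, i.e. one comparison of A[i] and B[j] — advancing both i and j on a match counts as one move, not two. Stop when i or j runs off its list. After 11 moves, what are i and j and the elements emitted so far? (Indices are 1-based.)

[i=1,j=1] 3<4 → i++
[i=2,j=1] 4==4 emit → i++,j++
[i=3,j=2] 5<8 → i++
[i=4,j=2] 8==8 emit → i++,j++
[i=5,j=3] 13>10 → j++
[i=5,j=4] 13<17 → i++
[i=6,j=4] 21>17 → j++
[i=6,j=5] 21==21 emit → i++,j++
[i=7,j=6] 25<26 → i++
[i=8,j=6] 29>26 → j++
[i=8,j=7] 29>27 → j++

i=8, j=8, emitted=[4, 8, 21]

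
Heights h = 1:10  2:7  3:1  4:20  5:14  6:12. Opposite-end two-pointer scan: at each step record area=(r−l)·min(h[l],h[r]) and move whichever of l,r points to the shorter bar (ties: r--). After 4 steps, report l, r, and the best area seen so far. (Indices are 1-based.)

l=4, r=5, best area=50

[1,6] min(10,12)*5=50 best=50 * → l++
[2,6] min(7,12)*4=28 best=50 → l++
[3,6] min(1,12)*3=3 best=50 → l++
[4,6] min(20,12)*2=24 best=50 → r--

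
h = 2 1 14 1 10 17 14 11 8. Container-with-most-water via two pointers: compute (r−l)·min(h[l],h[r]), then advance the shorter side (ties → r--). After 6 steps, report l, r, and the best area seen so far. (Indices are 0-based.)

l=3, r=5, best area=56

[0,8] min(2,8)*8=16 best=16 * → l++
[1,8] min(1,8)*7=7 best=16 → l++
[2,8] min(14,8)*6=48 best=48 * → r--
[2,7] min(14,11)*5=55 best=55 * → r--
[2,6] min(14,14)*4=56 best=56 * → r--
[2,5] min(14,17)*3=42 best=56 → l++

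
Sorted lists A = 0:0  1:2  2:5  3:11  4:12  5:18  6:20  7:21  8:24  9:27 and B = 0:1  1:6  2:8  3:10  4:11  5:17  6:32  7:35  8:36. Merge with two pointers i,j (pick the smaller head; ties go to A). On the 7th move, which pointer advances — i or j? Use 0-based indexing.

[i=0,j=0] A[i]=0<=B[j]=1 take 0 → i++
[i=1,j=0] A[i]=2>B[j]=1 take 1 → j++
[i=1,j=1] A[i]=2<=B[j]=6 take 2 → i++
[i=2,j=1] A[i]=5<=B[j]=6 take 5 → i++
[i=3,j=1] A[i]=11>B[j]=6 take 6 → j++
[i=3,j=2] A[i]=11>B[j]=8 take 8 → j++
[i=3,j=3] A[i]=11>B[j]=10 take 10 → j++

j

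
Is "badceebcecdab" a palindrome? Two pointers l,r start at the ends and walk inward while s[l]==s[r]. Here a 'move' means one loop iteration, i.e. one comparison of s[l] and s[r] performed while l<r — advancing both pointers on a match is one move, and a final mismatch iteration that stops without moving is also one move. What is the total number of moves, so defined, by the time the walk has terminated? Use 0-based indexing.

6 moves

[0,12] 'b'=='b' → l++,r--
[1,11] 'a'=='a' → l++,r--
[2,10] 'd'=='d' → l++,r--
[3,9] 'c'=='c' → l++,r--
[4,8] 'e'=='e' → l++,r--
[5,7] 'e'!='c' → stop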